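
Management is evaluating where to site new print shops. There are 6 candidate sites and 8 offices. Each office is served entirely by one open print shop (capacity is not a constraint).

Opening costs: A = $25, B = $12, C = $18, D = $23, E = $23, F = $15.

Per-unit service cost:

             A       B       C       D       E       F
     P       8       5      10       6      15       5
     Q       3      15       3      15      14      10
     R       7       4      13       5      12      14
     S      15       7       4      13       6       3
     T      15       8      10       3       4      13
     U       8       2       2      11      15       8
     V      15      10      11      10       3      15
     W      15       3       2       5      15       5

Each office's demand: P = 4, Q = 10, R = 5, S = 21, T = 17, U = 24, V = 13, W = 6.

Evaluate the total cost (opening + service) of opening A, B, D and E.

Each office is assigned to its cheapest site among the open ones.
{A, B, D, E}: P→B 5·4=20, Q→A 3·10=30, R→B 4·5=20, S→E 6·21=126, T→D 3·17=51, U→B 2·24=48, V→E 3·13=39, W→B 3·6=18. Service 352; fixed 83; total 435.

Total cost: 435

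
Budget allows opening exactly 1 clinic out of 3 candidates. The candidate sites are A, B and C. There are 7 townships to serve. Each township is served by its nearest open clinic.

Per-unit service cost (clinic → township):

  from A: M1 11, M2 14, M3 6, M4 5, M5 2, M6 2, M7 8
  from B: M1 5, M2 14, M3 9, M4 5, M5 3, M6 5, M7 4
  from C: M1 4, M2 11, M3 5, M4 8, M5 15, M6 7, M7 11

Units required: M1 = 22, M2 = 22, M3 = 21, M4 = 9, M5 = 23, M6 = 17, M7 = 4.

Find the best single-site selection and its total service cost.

With exactly 1 open, each township uses its cheapest among the chosen.
{B}: M1→B 5·22=110, M2→B 14·22=308, M3→B 9·21=189, M4→B 5·9=45, M5→B 3·23=69, M6→B 5·17=85, M7→B 4·4=16. Service cost 822.
{A}: service cost 833
{C}: service cost 1015
Among all 3 size-1 choices, {B} is lowest.

Choose B only; total service cost 822.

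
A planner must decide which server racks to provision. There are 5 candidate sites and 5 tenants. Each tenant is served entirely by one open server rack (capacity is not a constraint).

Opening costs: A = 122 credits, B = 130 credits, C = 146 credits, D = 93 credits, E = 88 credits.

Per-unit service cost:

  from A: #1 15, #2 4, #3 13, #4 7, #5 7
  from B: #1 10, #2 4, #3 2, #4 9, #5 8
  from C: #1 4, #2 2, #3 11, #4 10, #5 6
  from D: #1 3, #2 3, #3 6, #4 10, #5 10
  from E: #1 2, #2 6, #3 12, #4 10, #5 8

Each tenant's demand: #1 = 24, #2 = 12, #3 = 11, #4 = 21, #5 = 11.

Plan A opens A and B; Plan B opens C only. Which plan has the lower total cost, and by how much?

Plan B is cheaper by 123.

Plan A: {A, B}: #1→B 10·24=240, #2→A 4·12=48, #3→B 2·11=22, #4→A 7·21=147, #5→A 7·11=77. Service 534; fixed 252; total 786.
Plan B: {C}: #1→C 4·24=96, #2→C 2·12=24, #3→C 11·11=121, #4→C 10·21=210, #5→C 6·11=66. Service 517; fixed 146; total 663.
Difference: |786 − 663| = 123.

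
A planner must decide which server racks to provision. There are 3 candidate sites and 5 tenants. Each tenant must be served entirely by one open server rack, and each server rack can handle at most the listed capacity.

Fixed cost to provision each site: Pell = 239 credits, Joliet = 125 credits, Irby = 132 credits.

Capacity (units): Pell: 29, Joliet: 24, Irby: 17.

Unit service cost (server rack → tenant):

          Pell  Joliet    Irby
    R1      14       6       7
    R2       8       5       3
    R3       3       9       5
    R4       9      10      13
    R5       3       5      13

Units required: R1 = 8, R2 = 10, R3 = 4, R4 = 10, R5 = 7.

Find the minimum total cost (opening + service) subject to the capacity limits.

Minimum total cost: 562

Open {Joliet, Irby}: R1→Joliet 6·8=48, R2→Irby 3·10=30, R3→Joliet 9·4=36, R4→Joliet 10·10=100, R5→Irby 13·7=91.
Loads: Joliet carries 22/24, Irby carries 17/17. Service 305; fixed 257; total 562.
Next best feasible plan costs 585.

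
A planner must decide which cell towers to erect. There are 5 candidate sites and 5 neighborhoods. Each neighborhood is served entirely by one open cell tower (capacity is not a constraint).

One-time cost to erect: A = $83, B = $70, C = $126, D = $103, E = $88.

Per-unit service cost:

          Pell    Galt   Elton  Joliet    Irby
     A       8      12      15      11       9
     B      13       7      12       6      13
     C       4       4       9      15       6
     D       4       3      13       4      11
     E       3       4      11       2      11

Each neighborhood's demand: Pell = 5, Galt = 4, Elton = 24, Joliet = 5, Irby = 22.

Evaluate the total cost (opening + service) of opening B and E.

Each neighborhood is assigned to its cheapest site among the open ones.
{B, E}: Pell→E 3·5=15, Galt→E 4·4=16, Elton→E 11·24=264, Joliet→E 2·5=10, Irby→E 11·22=242. Service 547; fixed 158; total 705.

Total cost: 705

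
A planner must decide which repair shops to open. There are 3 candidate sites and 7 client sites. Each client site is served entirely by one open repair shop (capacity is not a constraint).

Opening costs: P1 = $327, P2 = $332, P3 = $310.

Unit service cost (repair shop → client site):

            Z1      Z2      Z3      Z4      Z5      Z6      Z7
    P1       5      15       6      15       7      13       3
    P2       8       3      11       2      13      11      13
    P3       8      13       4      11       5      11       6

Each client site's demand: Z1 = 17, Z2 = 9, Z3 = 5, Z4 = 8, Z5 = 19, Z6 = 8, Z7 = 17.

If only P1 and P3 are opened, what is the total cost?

Total cost: 1181

Each client site is assigned to its cheapest site among the open ones.
{P1, P3}: Z1→P1 5·17=85, Z2→P3 13·9=117, Z3→P3 4·5=20, Z4→P3 11·8=88, Z5→P3 5·19=95, Z6→P3 11·8=88, Z7→P1 3·17=51. Service 544; fixed 637; total 1181.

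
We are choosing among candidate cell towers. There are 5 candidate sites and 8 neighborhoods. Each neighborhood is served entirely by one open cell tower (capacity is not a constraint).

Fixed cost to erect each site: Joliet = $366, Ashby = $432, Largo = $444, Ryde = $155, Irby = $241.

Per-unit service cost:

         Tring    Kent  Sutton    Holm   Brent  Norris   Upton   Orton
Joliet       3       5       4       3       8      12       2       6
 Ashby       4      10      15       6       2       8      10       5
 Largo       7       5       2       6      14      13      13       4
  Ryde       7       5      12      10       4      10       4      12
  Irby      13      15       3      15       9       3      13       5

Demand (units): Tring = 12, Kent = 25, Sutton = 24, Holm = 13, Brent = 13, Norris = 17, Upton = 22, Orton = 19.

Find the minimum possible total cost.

Minimum total cost: 1093

For any fixed open set, each neighborhood goes to its cheapest open site; total = fixed + service.
{Ryde, Irby}: Tring→Ryde 7·12=84, Kent→Ryde 5·25=125, Sutton→Irby 3·24=72, Holm→Ryde 10·13=130, Brent→Ryde 4·13=52, Norris→Irby 3·17=51, Upton→Ryde 4·22=88, Orton→Irby 5·19=95. Service 697; fixed 396; total 1093.
{Joliet}: Tring→Joliet 3·12=36, Kent→Joliet 5·25=125, Sutton→Joliet 4·24=96, Holm→Joliet 3·13=39, Brent→Joliet 8·13=104, Norris→Joliet 12·17=204, Upton→Joliet 2·22=44, Orton→Joliet 6·19=114. Service 762; fixed 366; total 1128.
{Joliet, Irby}: service 566 + fixed 607 = 1173
{Joliet, Ashby, Largo, Ryde, Irby}: service 445 + fixed 1638 = 2083
No other subset beats 1093.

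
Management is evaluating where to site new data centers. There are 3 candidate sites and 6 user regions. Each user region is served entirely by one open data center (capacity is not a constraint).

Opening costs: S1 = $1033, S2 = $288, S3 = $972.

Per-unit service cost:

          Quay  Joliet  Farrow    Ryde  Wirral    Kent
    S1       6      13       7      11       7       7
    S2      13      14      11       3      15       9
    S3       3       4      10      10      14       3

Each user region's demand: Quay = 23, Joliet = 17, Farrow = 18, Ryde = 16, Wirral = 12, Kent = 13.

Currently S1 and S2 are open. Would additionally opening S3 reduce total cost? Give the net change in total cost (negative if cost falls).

No — net change +698 (cost rises by 698).

Current service cost with {S1, S2}: 708.
Adding S3: each user region re-picks its cheapest; new service cost 434, saving 274.
Extra fixed cost: 972. Net change = 972 − 274 = 698.
(Totals: 2029 → 2727.)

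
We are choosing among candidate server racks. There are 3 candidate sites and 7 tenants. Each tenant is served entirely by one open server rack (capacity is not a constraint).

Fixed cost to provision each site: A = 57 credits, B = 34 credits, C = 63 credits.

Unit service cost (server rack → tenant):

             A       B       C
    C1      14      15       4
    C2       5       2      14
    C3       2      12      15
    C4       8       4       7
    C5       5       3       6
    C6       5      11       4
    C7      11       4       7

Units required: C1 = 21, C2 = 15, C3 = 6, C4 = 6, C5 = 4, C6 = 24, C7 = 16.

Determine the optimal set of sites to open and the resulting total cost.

Open A, B and C; minimum total cost 476.

For any fixed open set, each tenant goes to its cheapest open site; total = fixed + service.
{A, B, C}: C1→C 4·21=84, C2→B 2·15=30, C3→A 2·6=12, C4→B 4·6=24, C5→B 3·4=12, C6→C 4·24=96, C7→B 4·16=64. Service 322; fixed 154; total 476.
{B, C}: C1→C 4·21=84, C2→B 2·15=30, C3→B 12·6=72, C4→B 4·6=24, C5→B 3·4=12, C6→C 4·24=96, C7→B 4·16=64. Service 382; fixed 97; total 479.
{A, C}: service 441 + fixed 120 = 561
{B}: C1→B 15·21=315, C2→B 2·15=30, C3→B 12·6=72, C4→B 4·6=24, C5→B 3·4=12, C6→B 11·24=264, C7→B 4·16=64. Service 781; fixed 34; total 815.
No other subset beats 476.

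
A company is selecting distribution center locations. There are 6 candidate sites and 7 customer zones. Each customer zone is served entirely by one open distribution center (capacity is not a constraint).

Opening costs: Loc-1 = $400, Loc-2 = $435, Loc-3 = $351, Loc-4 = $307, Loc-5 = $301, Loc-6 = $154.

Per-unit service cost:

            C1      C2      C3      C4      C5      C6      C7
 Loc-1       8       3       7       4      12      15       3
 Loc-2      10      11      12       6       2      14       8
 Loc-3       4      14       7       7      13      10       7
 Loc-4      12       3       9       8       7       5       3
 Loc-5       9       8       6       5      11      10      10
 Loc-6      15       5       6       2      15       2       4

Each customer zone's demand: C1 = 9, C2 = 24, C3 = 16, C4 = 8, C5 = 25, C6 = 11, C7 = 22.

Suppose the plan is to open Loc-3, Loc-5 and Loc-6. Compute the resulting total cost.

Total cost: 1459

Each customer zone is assigned to its cheapest site among the open ones.
{Loc-3, Loc-5, Loc-6}: C1→Loc-3 4·9=36, C2→Loc-6 5·24=120, C3→Loc-5 6·16=96, C4→Loc-6 2·8=16, C5→Loc-5 11·25=275, C6→Loc-6 2·11=22, C7→Loc-6 4·22=88. Service 653; fixed 806; total 1459.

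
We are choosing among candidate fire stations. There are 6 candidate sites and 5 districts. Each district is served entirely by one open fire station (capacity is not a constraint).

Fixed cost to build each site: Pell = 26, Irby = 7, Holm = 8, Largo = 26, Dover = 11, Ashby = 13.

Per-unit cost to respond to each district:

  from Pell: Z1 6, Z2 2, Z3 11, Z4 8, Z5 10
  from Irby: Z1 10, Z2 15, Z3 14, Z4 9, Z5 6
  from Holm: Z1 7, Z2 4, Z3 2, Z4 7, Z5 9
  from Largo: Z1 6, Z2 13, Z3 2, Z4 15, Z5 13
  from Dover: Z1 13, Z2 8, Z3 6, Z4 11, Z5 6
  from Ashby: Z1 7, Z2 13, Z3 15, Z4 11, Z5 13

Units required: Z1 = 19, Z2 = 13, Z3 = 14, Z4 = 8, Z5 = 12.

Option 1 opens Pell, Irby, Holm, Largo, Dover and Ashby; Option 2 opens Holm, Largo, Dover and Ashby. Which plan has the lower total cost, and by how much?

Option 1: {Pell, Irby, Holm, Largo, Dover, Ashby}: Z1→Pell 6·19=114, Z2→Pell 2·13=26, Z3→Holm 2·14=28, Z4→Holm 7·8=56, Z5→Irby 6·12=72. Service 296; fixed 91; total 387.
Option 2: {Holm, Largo, Dover, Ashby}: Z1→Largo 6·19=114, Z2→Holm 4·13=52, Z3→Holm 2·14=28, Z4→Holm 7·8=56, Z5→Dover 6·12=72. Service 322; fixed 58; total 380.
Difference: |387 − 380| = 7.

Option 2 is cheaper by 7.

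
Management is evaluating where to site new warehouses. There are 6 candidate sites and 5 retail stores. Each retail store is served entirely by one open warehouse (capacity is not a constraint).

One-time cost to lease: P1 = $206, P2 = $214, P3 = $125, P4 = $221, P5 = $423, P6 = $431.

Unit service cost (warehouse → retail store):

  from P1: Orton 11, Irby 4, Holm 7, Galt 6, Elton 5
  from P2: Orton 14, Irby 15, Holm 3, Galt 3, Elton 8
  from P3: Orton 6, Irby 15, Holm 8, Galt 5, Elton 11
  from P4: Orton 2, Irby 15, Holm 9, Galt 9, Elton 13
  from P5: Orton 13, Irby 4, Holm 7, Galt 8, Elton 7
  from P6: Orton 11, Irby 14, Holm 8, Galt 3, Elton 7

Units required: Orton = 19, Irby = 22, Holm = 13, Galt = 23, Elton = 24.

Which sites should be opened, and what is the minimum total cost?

For any fixed open set, each retail store goes to its cheapest open site; total = fixed + service.
{P1}: Orton→P1 11·19=209, Irby→P1 4·22=88, Holm→P1 7·13=91, Galt→P1 6·23=138, Elton→P1 5·24=120. Service 646; fixed 206; total 852.
{P1, P3}: service 528 + fixed 331 = 859
{P1, P4}: Orton→P4 2·19=38, Irby→P1 4·22=88, Holm→P1 7·13=91, Galt→P1 6·23=138, Elton→P1 5·24=120. Service 475; fixed 427; total 902.
{P1, P2, P3, P4, P5, P6}: Orton→P4 2·19=38, Irby→P1 4·22=88, Holm→P2 3·13=39, Galt→P2 3·23=69, Elton→P1 5·24=120. Service 354; fixed 1620; total 1974.
No other subset beats 852.

Open P1 only; minimum total cost 852.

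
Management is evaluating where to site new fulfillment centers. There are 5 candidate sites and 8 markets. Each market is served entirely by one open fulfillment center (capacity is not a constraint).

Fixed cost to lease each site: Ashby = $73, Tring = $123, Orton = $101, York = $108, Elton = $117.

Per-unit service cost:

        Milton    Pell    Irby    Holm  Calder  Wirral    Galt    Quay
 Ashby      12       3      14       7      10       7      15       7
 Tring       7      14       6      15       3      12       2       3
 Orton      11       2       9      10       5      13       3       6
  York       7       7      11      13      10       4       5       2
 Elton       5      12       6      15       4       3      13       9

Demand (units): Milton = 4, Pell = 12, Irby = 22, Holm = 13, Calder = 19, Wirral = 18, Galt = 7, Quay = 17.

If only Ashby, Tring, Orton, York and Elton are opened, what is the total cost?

Total cost: 948

Each market is assigned to its cheapest site among the open ones.
{Ashby, Tring, Orton, York, Elton}: Milton→Elton 5·4=20, Pell→Orton 2·12=24, Irby→Tring 6·22=132, Holm→Ashby 7·13=91, Calder→Tring 3·19=57, Wirral→Elton 3·18=54, Galt→Tring 2·7=14, Quay→York 2·17=34. Service 426; fixed 522; total 948.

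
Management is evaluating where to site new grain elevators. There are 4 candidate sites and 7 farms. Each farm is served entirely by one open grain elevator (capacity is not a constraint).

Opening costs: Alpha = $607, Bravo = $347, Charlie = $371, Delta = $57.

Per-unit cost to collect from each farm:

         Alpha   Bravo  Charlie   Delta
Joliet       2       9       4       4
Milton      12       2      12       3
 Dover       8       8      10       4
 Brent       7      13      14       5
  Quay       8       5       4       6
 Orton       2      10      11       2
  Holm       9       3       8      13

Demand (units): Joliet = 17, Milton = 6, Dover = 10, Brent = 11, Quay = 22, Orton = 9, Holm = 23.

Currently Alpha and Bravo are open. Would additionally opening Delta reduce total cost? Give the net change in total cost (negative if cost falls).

Yes — net change −5 (cost falls by 5).

Current service cost with {Alpha, Bravo}: 400.
Adding Delta: each farm re-picks its cheapest; new service cost 338, saving 62.
Extra fixed cost: 57. Net change = 57 − 62 = -5.
(Totals: 1354 → 1349.)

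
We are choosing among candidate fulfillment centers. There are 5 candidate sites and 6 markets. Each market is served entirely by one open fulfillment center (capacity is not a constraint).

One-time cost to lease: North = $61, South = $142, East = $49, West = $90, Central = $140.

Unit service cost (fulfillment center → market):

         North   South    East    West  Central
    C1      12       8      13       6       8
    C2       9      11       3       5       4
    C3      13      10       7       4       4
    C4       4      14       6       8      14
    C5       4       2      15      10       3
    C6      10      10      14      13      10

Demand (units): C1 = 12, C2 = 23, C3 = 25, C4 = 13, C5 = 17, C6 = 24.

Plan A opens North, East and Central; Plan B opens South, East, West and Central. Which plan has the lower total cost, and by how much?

Plan A: {North, East, Central}: C1→Central 8·12=96, C2→East 3·23=69, C3→Central 4·25=100, C4→North 4·13=52, C5→Central 3·17=51, C6→North 10·24=240. Service 608; fixed 250; total 858.
Plan B: {South, East, West, Central}: C1→West 6·12=72, C2→East 3·23=69, C3→West 4·25=100, C4→East 6·13=78, C5→South 2·17=34, C6→South 10·24=240. Service 593; fixed 421; total 1014.
Difference: |858 − 1014| = 156.

Plan A is cheaper by 156.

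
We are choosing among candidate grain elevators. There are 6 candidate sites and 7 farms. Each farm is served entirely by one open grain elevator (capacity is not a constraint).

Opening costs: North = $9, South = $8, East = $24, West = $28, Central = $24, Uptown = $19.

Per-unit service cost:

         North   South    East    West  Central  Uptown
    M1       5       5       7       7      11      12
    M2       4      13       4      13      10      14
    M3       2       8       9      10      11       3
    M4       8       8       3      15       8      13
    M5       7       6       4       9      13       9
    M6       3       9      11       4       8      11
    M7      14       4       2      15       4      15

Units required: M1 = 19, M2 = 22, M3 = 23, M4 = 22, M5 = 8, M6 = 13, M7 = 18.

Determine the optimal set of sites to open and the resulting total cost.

For any fixed open set, each farm goes to its cheapest open site; total = fixed + service.
{North, East}: M1→North 5·19=95, M2→North 4·22=88, M3→North 2·23=46, M4→East 3·22=66, M5→East 4·8=32, M6→North 3·13=39, M7→East 2·18=36. Service 402; fixed 33; total 435.
{North, South, East}: service 402 + fixed 41 = 443
{North, East, Uptown}: service 402 + fixed 52 = 454
{North, South, East, West, Central, Uptown}: service 402 + fixed 112 = 514
No other subset beats 435.

Open North and East; minimum total cost 435.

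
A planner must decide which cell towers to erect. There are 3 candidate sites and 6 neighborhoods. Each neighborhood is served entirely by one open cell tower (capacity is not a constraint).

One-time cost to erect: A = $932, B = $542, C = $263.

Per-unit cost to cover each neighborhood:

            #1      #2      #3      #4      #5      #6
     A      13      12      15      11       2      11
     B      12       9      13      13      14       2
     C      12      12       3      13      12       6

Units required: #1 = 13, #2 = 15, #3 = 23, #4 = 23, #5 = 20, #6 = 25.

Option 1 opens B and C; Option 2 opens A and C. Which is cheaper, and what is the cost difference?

Option 1 is cheaper by 289.

Option 1: {B, C}: #1→B 12·13=156, #2→B 9·15=135, #3→C 3·23=69, #4→B 13·23=299, #5→C 12·20=240, #6→B 2·25=50. Service 949; fixed 805; total 1754.
Option 2: {A, C}: #1→C 12·13=156, #2→A 12·15=180, #3→C 3·23=69, #4→A 11·23=253, #5→A 2·20=40, #6→C 6·25=150. Service 848; fixed 1195; total 2043.
Difference: |1754 − 2043| = 289.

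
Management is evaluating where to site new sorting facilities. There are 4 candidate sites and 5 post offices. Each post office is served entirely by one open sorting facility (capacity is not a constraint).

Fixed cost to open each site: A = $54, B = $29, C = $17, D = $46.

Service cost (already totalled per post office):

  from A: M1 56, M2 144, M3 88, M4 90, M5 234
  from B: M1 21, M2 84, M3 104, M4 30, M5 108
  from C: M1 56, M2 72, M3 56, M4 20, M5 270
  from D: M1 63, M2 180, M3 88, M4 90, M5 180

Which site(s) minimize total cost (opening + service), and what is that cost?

For any fixed open set, each post office goes to its cheapest open site; total = fixed + service.
{B, C}: M1→B 21, M2→C 72, M3→C 56, M4→C 20, M5→B 108. Service 277; fixed 46; total 323.
{B, C, D}: service 277 + fixed 92 = 369
{B}: M1→B 21, M2→B 84, M3→B 104, M4→B 30, M5→B 108. Service 347; fixed 29; total 376.
{A, B, C, D}: M1→B 21, M2→C 72, M3→C 56, M4→C 20, M5→B 108. Service 277; fixed 146; total 423.
No other subset beats 323.

Open B and C; minimum total cost 323.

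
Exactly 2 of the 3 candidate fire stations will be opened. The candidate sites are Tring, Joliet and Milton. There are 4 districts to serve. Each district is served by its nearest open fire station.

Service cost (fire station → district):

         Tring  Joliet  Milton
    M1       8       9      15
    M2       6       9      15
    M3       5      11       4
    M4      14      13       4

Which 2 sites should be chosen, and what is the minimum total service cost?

With exactly 2 open, each district uses its cheapest among the chosen.
{Tring, Milton}: M1→Tring 8, M2→Tring 6, M3→Milton 4, M4→Milton 4. Service cost 22.
{Joliet, Milton}: service cost 26
{Tring, Joliet}: service cost 32
Among all 3 size-2 choices, {Tring, Milton} is lowest.

Choose Tring and Milton; total service cost 22.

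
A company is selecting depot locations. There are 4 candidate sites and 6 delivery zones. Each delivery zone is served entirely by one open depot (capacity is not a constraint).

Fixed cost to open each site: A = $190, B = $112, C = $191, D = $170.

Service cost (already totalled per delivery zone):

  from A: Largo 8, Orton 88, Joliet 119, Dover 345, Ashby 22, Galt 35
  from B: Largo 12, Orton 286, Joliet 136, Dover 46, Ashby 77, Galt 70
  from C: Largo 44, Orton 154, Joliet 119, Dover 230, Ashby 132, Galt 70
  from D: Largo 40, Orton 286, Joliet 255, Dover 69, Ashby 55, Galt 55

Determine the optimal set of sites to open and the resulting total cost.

Open A and B; minimum total cost 620.

For any fixed open set, each delivery zone goes to its cheapest open site; total = fixed + service.
{A, B}: Largo→A 8, Orton→A 88, Joliet→A 119, Dover→B 46, Ashby→A 22, Galt→A 35. Service 318; fixed 302; total 620.
{A, D}: Largo→A 8, Orton→A 88, Joliet→A 119, Dover→D 69, Ashby→A 22, Galt→A 35. Service 341; fixed 360; total 701.
{B}: service 627 + fixed 112 = 739
{A, B, C, D}: Largo→A 8, Orton→A 88, Joliet→A 119, Dover→B 46, Ashby→A 22, Galt→A 35. Service 318; fixed 663; total 981.
(All 15 nonempty subsets were checked; A and B is lowest.)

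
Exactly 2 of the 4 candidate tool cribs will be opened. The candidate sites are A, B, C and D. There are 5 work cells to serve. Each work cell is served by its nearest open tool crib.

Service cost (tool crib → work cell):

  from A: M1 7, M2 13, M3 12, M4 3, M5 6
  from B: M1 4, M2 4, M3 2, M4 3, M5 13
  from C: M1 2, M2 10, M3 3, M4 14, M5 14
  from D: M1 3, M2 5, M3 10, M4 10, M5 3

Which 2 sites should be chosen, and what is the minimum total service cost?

Choose B and D; total service cost 15.

With exactly 2 open, each work cell uses its cheapest among the chosen.
{B, D}: M1→D 3, M2→B 4, M3→B 2, M4→B 3, M5→D 3. Service cost 15.
{A, B}: service cost 19
{C, D}: service cost 23
Among all 6 size-2 choices, {B, D} is lowest.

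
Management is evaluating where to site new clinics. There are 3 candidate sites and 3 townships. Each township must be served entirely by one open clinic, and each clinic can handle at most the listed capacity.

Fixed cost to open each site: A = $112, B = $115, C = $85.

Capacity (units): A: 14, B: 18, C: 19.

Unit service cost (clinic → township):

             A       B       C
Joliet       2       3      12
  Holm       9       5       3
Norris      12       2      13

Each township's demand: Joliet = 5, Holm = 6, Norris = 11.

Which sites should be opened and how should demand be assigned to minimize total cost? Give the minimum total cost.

Open {B, C}: Joliet→B 3·5=15, Holm→C 3·6=18, Norris→B 2·11=22.
Loads: B carries 16/18, C carries 6/19. Service 55; fixed 200; total 255.
Next best feasible plan costs 289.

Minimum total cost: 255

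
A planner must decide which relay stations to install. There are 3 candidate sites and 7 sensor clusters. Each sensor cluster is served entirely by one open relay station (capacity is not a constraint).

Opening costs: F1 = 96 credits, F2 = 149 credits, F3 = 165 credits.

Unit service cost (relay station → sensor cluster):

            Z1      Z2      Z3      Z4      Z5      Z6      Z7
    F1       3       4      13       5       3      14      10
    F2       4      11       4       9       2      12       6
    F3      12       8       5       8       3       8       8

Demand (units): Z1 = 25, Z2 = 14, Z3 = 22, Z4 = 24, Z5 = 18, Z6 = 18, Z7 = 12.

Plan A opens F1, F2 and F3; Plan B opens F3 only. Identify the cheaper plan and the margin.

Plan A is cheaper by 172.

Plan A: {F1, F2, F3}: Z1→F1 3·25=75, Z2→F1 4·14=56, Z3→F2 4·22=88, Z4→F1 5·24=120, Z5→F2 2·18=36, Z6→F3 8·18=144, Z7→F2 6·12=72. Service 591; fixed 410; total 1001.
Plan B: {F3}: Z1→F3 12·25=300, Z2→F3 8·14=112, Z3→F3 5·22=110, Z4→F3 8·24=192, Z5→F3 3·18=54, Z6→F3 8·18=144, Z7→F3 8·12=96. Service 1008; fixed 165; total 1173.
Difference: |1001 − 1173| = 172.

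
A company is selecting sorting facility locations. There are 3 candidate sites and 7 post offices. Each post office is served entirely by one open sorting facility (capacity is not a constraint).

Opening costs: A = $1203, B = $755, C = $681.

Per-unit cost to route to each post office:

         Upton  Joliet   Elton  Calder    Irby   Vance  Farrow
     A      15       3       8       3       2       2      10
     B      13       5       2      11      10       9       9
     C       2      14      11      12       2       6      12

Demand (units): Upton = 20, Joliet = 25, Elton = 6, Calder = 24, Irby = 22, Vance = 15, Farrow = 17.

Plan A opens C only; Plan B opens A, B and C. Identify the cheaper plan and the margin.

Plan A: {C}: Upton→C 2·20=40, Joliet→C 14·25=350, Elton→C 11·6=66, Calder→C 12·24=288, Irby→C 2·22=44, Vance→C 6·15=90, Farrow→C 12·17=204. Service 1082; fixed 681; total 1763.
Plan B: {A, B, C}: Upton→C 2·20=40, Joliet→A 3·25=75, Elton→B 2·6=12, Calder→A 3·24=72, Irby→A 2·22=44, Vance→A 2·15=30, Farrow→B 9·17=153. Service 426; fixed 2639; total 3065.
Difference: |1763 − 3065| = 1302.

Plan A is cheaper by 1302.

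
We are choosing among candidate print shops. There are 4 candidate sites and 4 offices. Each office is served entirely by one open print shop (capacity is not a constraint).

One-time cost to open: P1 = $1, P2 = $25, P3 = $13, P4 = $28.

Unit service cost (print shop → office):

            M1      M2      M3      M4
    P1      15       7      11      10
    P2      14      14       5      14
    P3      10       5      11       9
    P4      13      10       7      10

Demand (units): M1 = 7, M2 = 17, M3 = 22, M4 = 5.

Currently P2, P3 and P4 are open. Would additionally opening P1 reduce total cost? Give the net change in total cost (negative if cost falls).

Current service cost with {P2, P3, P4}: 310.
Adding P1: each office re-picks its cheapest; new service cost 310, saving 0.
Extra fixed cost: 1. Net change = 1 − 0 = 1.
(Totals: 376 → 377.)

No — net change +1 (cost rises by 1).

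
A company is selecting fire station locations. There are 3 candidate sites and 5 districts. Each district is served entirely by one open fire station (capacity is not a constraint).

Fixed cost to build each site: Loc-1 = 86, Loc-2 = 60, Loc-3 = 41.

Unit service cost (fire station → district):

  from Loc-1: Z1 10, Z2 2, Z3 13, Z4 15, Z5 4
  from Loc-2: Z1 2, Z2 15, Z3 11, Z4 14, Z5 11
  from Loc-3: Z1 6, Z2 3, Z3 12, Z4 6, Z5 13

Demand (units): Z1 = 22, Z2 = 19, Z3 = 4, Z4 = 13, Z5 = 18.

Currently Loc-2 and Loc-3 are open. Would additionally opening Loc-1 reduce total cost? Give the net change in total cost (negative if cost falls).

Yes — net change −59 (cost falls by 59).

Current service cost with {Loc-2, Loc-3}: 421.
Adding Loc-1: each district re-picks its cheapest; new service cost 276, saving 145.
Extra fixed cost: 86. Net change = 86 − 145 = -59.
(Totals: 522 → 463.)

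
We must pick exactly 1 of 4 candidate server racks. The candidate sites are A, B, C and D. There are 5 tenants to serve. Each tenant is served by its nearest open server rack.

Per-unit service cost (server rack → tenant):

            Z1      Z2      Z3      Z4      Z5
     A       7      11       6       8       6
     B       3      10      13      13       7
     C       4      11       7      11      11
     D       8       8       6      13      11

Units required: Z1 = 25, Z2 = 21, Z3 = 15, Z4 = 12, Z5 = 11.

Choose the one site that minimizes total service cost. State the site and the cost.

Choose A only; total service cost 658.

With exactly 1 open, each tenant uses its cheapest among the chosen.
{A}: Z1→A 7·25=175, Z2→A 11·21=231, Z3→A 6·15=90, Z4→A 8·12=96, Z5→A 6·11=66. Service cost 658.
{C}: service cost 689
{B}: service cost 713
Among all 4 size-1 choices, {A} is lowest.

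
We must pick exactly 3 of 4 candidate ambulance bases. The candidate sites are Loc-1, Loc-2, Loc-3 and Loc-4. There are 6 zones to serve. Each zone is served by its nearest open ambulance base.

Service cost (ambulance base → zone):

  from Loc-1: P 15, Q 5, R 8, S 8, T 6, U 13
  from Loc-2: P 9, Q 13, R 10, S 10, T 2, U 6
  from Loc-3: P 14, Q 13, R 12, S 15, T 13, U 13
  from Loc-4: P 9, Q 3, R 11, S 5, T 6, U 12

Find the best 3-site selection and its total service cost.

With exactly 3 open, each zone uses its cheapest among the chosen.
{Loc-1, Loc-2, Loc-4}: P→Loc-2 9, Q→Loc-4 3, R→Loc-1 8, S→Loc-4 5, T→Loc-2 2, U→Loc-2 6. Service cost 33.
{Loc-2, Loc-3, Loc-4}: service cost 35
{Loc-1, Loc-2, Loc-3}: service cost 38
Among all 4 size-3 choices, {Loc-1, Loc-2, Loc-4} is lowest.

Choose Loc-1, Loc-2 and Loc-4; total service cost 33.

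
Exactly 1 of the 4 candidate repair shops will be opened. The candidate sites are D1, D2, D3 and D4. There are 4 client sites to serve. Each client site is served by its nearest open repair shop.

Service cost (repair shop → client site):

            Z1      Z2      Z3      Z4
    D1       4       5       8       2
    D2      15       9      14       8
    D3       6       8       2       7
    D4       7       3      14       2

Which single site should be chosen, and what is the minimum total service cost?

With exactly 1 open, each client site uses its cheapest among the chosen.
{D1}: Z1→D1 4, Z2→D1 5, Z3→D1 8, Z4→D1 2. Service cost 19.
{D3}: service cost 23
{D4}: service cost 26
Among all 4 size-1 choices, {D1} is lowest.

Choose D1 only; total service cost 19.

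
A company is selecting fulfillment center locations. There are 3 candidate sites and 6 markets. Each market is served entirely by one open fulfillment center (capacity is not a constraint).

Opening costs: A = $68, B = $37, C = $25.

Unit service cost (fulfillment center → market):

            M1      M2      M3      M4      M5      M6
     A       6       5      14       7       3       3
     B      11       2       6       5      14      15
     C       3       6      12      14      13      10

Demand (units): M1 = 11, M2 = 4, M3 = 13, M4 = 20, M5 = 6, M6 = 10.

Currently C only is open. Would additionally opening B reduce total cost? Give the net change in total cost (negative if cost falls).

Yes — net change −237 (cost falls by 237).

Current service cost with {C}: 671.
Adding B: each market re-picks its cheapest; new service cost 397, saving 274.
Extra fixed cost: 37. Net change = 37 − 274 = -237.
(Totals: 696 → 459.)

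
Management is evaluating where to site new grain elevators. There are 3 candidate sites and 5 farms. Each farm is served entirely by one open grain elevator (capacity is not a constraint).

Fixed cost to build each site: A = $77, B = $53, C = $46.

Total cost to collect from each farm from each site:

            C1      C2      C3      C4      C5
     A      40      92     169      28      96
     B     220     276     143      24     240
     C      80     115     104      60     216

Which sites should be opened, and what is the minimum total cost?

For any fixed open set, each farm goes to its cheapest open site; total = fixed + service.
{A, C}: C1→A 40, C2→A 92, C3→C 104, C4→A 28, C5→A 96. Service 360; fixed 123; total 483.
{A}: service 425 + fixed 77 = 502
{A, B}: service 395 + fixed 130 = 525
{A, B, C}: C1→A 40, C2→A 92, C3→C 104, C4→B 24, C5→A 96. Service 356; fixed 176; total 532.
No other subset beats 483.

Open A and C; minimum total cost 483.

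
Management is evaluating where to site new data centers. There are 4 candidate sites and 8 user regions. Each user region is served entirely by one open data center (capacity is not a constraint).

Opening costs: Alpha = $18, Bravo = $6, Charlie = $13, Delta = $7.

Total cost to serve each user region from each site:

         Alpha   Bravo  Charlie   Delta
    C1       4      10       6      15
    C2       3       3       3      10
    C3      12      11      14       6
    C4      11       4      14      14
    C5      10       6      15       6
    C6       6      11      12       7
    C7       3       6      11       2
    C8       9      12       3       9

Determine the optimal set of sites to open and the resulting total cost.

Open Bravo and Delta; minimum total cost 60.

For any fixed open set, each user region goes to its cheapest open site; total = fixed + service.
{Bravo, Delta}: C1→Bravo 10, C2→Bravo 3, C3→Delta 6, C4→Bravo 4, C5→Bravo 6, C6→Delta 7, C7→Delta 2, C8→Delta 9. Service 47; fixed 13; total 60.
{Bravo, Charlie, Delta}: service 37 + fixed 26 = 63
{Charlie, Delta}: service 47 + fixed 20 = 67
{Alpha, Bravo, Charlie, Delta}: C1→Alpha 4, C2→Alpha 3, C3→Delta 6, C4→Bravo 4, C5→Bravo 6, C6→Alpha 6, C7→Delta 2, C8→Charlie 3. Service 34; fixed 44; total 78.
No other subset beats 60.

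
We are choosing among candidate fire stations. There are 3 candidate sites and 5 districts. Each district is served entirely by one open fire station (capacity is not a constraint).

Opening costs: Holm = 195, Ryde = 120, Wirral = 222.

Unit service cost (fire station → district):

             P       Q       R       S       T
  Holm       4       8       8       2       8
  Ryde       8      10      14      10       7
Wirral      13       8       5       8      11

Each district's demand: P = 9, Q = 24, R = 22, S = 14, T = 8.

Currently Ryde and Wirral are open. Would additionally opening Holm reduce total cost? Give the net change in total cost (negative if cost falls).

No — net change +75 (cost rises by 75).

Current service cost with {Ryde, Wirral}: 542.
Adding Holm: each district re-picks its cheapest; new service cost 422, saving 120.
Extra fixed cost: 195. Net change = 195 − 120 = 75.
(Totals: 884 → 959.)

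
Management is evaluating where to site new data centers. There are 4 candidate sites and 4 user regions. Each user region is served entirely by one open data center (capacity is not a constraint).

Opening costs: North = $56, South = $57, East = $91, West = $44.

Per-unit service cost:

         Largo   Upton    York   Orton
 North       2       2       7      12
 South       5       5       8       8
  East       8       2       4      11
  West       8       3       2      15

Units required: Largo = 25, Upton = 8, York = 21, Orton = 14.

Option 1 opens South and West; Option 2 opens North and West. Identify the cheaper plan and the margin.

Option 1: {South, West}: Largo→South 5·25=125, Upton→West 3·8=24, York→West 2·21=42, Orton→South 8·14=112. Service 303; fixed 101; total 404.
Option 2: {North, West}: Largo→North 2·25=50, Upton→North 2·8=16, York→West 2·21=42, Orton→North 12·14=168. Service 276; fixed 100; total 376.
Difference: |404 − 376| = 28.

Option 2 is cheaper by 28.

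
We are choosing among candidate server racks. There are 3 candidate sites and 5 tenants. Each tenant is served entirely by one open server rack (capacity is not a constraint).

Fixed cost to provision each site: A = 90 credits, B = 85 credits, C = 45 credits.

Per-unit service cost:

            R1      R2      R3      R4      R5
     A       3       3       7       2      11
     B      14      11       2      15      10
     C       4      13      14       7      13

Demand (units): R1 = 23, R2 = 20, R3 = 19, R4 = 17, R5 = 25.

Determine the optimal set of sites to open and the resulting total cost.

For any fixed open set, each tenant goes to its cheapest open site; total = fixed + service.
{A, B}: R1→A 3·23=69, R2→A 3·20=60, R3→B 2·19=38, R4→A 2·17=34, R5→B 10·25=250. Service 451; fixed 175; total 626.
{A}: R1→A 3·23=69, R2→A 3·20=60, R3→A 7·19=133, R4→A 2·17=34, R5→A 11·25=275. Service 571; fixed 90; total 661.
{A, B, C}: service 451 + fixed 220 = 671
{C}: service 1062 + fixed 45 = 1107
(All 7 nonempty subsets were checked; A and B is lowest.)

Open A and B; minimum total cost 626.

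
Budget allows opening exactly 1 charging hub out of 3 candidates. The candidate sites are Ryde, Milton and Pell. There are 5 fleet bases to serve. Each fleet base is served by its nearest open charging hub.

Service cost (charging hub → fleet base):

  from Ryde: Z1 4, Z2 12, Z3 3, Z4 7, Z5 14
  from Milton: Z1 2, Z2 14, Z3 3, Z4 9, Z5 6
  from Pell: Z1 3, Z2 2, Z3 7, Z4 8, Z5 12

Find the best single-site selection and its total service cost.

With exactly 1 open, each fleet base uses its cheapest among the chosen.
{Pell}: Z1→Pell 3, Z2→Pell 2, Z3→Pell 7, Z4→Pell 8, Z5→Pell 12. Service cost 32.
{Milton}: service cost 34
{Ryde}: service cost 40
Among all 3 size-1 choices, {Pell} is lowest.

Choose Pell only; total service cost 32.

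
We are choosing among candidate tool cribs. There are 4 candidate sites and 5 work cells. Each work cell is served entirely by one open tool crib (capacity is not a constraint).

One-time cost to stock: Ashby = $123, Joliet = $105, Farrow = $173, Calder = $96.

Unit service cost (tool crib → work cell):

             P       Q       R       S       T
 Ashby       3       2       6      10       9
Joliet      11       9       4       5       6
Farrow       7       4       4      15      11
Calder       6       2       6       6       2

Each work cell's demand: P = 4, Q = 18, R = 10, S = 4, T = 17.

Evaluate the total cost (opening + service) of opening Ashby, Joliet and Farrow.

Each work cell is assigned to its cheapest site among the open ones.
{Ashby, Joliet, Farrow}: P→Ashby 3·4=12, Q→Ashby 2·18=36, R→Joliet 4·10=40, S→Joliet 5·4=20, T→Joliet 6·17=102. Service 210; fixed 401; total 611.

Total cost: 611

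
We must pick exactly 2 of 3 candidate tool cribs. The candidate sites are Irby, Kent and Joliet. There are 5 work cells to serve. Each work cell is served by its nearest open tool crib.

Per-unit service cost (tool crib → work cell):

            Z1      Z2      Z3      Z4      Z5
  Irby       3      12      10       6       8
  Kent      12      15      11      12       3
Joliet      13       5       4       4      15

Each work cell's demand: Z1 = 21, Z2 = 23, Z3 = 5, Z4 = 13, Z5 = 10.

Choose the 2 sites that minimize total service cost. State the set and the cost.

With exactly 2 open, each work cell uses its cheapest among the chosen.
{Irby, Joliet}: Z1→Irby 3·21=63, Z2→Joliet 5·23=115, Z3→Joliet 4·5=20, Z4→Joliet 4·13=52, Z5→Irby 8·10=80. Service cost 330.
{Kent, Joliet}: service cost 469
{Irby, Kent}: service cost 497
Among all 3 size-2 choices, {Irby, Joliet} is lowest.

Choose Irby and Joliet; total service cost 330.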